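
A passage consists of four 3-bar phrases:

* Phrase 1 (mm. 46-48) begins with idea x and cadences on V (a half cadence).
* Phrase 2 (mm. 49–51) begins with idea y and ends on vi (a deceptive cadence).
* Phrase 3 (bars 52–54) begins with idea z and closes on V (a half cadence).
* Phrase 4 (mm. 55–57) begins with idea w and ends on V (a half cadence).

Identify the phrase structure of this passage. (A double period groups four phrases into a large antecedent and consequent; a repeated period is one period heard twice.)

Phrase 4 ends with a half cadence, no stronger than phrase 2's deceptive cadence, so the four phrases do not form a double period; nor do phrases 3–4 duplicate 1–2, so it is not a repeated period. With no phrase reaching a conclusive cadence, the passage is a phrase group.

phrase group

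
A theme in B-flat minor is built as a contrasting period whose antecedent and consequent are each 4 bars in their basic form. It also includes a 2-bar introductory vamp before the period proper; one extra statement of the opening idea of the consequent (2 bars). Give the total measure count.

12 measures

Basic contrasting period: 4 + 4 = 8 bars.
8 (basic form) + 2 (introduction) + 2 (extra statement) = 12.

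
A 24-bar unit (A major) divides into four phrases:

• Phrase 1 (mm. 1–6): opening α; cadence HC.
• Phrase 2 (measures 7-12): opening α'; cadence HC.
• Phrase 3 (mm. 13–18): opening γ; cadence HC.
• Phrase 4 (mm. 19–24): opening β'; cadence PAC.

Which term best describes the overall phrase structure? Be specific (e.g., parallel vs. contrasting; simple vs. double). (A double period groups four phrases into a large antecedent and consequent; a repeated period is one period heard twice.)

contrasting double period

Four phrases in two halves: the first half (mm. 1–12) ends with a half cadence, the second (mm. 13-24) with a perfect authentic cadence — a large antecedent–consequent pair, i.e. a double period.
Phrase 3 begins with different material from phrase 1, making it contrasting.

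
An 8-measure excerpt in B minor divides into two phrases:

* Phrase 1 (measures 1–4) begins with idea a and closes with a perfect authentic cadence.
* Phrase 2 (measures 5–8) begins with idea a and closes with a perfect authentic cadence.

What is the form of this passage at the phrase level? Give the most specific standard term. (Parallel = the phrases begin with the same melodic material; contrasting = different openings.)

repeated phrase

Both phrases have the same opening (a) and the same cadence (perfect authentic cadence): the second is a restatement, not a consequent, so this is a repeated phrase rather than a period.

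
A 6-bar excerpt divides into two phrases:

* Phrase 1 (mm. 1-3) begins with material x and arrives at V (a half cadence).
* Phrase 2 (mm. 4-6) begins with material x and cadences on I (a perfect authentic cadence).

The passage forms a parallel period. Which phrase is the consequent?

phrase 2

The phrase ending with the weaker cadence (half cadence) is the antecedent; the one ending more conclusively (perfect authentic cadence) is the consequent. The consequent is phrase 2.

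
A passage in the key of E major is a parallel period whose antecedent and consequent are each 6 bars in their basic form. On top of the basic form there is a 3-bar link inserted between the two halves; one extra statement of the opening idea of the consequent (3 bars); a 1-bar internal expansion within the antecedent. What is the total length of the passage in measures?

19 measures

Basic parallel period: 6 + 6 = 12 bars.
12 (basic form) + 3 (link) + 3 (extra statement) + 1 (internal expansion) = 19.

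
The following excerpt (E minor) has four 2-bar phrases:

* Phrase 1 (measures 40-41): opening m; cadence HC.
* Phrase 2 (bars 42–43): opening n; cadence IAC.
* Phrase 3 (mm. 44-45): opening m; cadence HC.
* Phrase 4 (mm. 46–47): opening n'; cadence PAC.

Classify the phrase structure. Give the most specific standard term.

parallel double period

Four phrases in two halves: the first half (measures 40–43) ends with an imperfect authentic cadence, the second (mm. 44–47) with a perfect authentic cadence — a large antecedent–consequent pair, i.e. a double period.
Phrase 3 begins with the same material as phrase 1, making it parallel.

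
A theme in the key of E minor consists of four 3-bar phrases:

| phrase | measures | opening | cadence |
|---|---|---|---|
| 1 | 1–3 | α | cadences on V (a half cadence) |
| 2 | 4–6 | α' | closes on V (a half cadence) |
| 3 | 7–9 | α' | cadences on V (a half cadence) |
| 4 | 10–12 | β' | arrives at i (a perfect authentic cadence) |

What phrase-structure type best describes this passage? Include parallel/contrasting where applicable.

parallel double period

Four phrases in two halves: the first half (measures 1–6) ends with a half cadence, the second (measures 7-12) with a perfect authentic cadence — a large antecedent–consequent pair, i.e. a double period.
Phrase 3 begins with the same material as phrase 1, making it parallel.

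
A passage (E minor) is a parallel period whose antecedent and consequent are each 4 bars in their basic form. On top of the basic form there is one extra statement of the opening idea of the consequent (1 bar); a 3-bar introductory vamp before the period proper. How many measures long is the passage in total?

Basic parallel period: 4 + 4 = 8 bars.
8 (basic form) + 1 (extra statement) + 3 (introduction) = 12.

12 measures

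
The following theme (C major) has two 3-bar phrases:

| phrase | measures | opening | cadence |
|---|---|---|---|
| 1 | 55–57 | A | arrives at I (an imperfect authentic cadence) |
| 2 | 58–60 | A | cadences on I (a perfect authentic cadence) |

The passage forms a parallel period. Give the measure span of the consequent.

measures 58–60

The antecedent is the phrase ending with the weaker cadence (imperfect authentic cadence, phrase 1) and the consequent the one ending more conclusively (perfect authentic cadence, phrase 2); the consequent is measures 58–60.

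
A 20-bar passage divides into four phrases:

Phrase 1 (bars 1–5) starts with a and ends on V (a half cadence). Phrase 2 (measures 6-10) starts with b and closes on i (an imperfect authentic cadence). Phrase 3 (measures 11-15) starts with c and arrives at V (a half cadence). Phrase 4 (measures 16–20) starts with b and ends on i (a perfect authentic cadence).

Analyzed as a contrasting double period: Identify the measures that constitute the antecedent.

In a double period the four phrases pair into a large antecedent (phrases 1–2, ending imperfect authentic cadence) and a large consequent (phrases 3–4, ending perfect authentic cadence). The antecedent spans mm. 1–10.

measures 1–10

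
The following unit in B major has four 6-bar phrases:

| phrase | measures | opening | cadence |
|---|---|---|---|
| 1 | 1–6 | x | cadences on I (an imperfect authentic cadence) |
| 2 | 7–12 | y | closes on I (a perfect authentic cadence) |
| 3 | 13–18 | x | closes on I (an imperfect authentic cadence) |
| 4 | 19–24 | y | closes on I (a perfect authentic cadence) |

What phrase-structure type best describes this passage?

repeated period

The cadence pattern IAC–PAC–IAC–PAC is weak–strong twice, and phrases 3–4 restate phrases 1–2: a period heard twice, not a double period (which would end weakly at phrase 2).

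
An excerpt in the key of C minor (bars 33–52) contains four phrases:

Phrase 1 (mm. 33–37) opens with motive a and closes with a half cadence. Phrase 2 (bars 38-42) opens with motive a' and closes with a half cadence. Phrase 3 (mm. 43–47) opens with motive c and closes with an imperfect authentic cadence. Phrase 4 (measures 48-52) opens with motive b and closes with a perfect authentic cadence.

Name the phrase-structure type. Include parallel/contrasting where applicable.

Four phrases in two halves: the first half (measures 33-42) ends with a half cadence, the second (measures 43-52) with a perfect authentic cadence — a large antecedent–consequent pair, i.e. a double period.
Phrase 3 begins with different material from phrase 1, making it contrasting.

contrasting double period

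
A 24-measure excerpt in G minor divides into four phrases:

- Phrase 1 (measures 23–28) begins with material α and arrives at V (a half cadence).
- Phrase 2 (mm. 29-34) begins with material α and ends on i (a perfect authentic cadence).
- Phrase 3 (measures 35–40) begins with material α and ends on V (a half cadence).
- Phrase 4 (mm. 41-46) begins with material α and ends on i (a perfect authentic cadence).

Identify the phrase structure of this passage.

The cadence pattern HC–PAC–HC–PAC is weak–strong twice, and phrases 3–4 restate phrases 1–2: a period heard twice, not a double period (which would end weakly at phrase 2).

repeated period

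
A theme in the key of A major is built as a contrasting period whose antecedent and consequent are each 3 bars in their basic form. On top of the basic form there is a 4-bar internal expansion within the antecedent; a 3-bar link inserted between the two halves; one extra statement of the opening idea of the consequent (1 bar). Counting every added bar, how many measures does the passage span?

14 measures

Basic contrasting period: 3 + 3 = 6 bars.
6 (basic form) + 4 (internal expansion) + 3 (link) + 1 (extra statement) = 14.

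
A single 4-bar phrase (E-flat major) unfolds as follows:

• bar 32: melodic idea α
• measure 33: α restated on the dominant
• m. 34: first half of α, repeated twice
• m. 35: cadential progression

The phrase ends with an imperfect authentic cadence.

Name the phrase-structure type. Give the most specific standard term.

sentence

Basic idea (bar 32) + its repetition (m. 33) form the presentation; fragmentation and cadence (bars 34-35) form the continuation — the 4-bar whole is a sentence.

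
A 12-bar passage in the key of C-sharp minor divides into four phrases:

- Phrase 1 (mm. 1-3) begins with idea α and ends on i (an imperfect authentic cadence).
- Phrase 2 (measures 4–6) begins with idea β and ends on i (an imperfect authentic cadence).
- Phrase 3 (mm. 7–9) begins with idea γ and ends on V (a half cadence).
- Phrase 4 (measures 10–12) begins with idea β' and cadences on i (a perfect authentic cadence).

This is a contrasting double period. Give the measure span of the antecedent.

In a double period the first pair of phrases (ending imperfect authentic cadence) is the large antecedent and the second pair (ending perfect authentic cadence) is the large consequent; the antecedent is measures 1–6.

measures 1–6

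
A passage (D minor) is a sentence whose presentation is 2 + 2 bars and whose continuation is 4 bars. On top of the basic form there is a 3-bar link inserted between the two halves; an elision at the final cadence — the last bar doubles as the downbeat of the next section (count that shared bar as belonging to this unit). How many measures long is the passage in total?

Basic sentence: 2 + 2 + 4 = 8 bars.
8 (basic form) + 3 (link) = 11.
The elision shares a bar with the next section but does not change this unit's count.

11 measures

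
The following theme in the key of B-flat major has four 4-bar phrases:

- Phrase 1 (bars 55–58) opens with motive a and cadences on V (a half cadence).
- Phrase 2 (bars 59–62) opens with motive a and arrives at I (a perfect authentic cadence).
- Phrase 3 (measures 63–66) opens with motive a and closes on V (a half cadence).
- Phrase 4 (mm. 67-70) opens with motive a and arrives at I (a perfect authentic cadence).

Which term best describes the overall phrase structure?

repeated period

The cadence pattern HC–PAC–HC–PAC is weak–strong twice, and phrases 3–4 restate phrases 1–2: a period heard twice, not a double period (which would end weakly at phrase 2).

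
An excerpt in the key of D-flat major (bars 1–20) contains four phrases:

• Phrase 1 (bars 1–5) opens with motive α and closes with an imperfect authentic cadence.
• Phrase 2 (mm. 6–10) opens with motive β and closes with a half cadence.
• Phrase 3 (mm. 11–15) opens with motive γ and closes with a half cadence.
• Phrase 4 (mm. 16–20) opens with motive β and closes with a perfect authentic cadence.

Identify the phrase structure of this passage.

contrasting double period

Four phrases in two halves: the first half (bars 1–10) ends with a half cadence, the second (measures 11-20) with a perfect authentic cadence — a large antecedent–consequent pair, i.e. a double period.
Phrase 3 begins with different material from phrase 1, making it contrasting.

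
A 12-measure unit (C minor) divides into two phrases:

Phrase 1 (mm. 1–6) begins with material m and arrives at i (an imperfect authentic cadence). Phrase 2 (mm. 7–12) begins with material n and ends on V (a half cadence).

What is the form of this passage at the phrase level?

The second phrase closes with a half cadence, which is not stronger than the first phrase's imperfect authentic cadence; without a weak→strong cadential pair there is no antecedent–consequent relationship, so this is a phrase group rather than a period.

phrase group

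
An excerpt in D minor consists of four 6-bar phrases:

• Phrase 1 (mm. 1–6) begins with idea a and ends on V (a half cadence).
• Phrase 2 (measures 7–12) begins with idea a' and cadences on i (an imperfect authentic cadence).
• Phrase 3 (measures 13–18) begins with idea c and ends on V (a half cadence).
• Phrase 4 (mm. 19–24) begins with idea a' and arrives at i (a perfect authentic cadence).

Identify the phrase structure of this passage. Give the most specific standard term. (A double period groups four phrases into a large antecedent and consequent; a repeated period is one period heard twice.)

contrasting double period

Four phrases in two halves: the first half (bars 1-12) ends with an imperfect authentic cadence, the second (mm. 13–24) with a perfect authentic cadence — a large antecedent–consequent pair, i.e. a double period.
Phrase 3 begins with different material from phrase 1, making it contrasting.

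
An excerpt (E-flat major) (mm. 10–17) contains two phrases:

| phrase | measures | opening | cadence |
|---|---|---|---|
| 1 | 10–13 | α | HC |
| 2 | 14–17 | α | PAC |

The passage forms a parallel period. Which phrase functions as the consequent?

The phrase ending with the weaker cadence (half cadence) is the antecedent; the one ending more conclusively (perfect authentic cadence) is the consequent. The consequent is phrase 2.

phrase 2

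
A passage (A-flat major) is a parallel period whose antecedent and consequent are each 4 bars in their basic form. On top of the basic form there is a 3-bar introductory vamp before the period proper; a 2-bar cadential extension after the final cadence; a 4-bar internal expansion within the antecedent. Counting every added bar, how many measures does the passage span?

Basic parallel period: 4 + 4 = 8 bars.
8 (basic form) + 3 (introduction) + 2 (cadential extension) + 4 (internal expansion) = 17.

17 measures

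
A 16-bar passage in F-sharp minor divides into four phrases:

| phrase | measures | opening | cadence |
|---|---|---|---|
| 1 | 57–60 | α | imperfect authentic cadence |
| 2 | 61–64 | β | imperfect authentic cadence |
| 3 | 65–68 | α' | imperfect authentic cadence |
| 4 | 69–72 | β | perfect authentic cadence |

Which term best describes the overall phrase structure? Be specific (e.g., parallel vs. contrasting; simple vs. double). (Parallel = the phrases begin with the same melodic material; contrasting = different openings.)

parallel double period

Four phrases in two halves: the first half (mm. 57–64) ends with an imperfect authentic cadence, the second (bars 65-72) with a perfect authentic cadence — a large antecedent–consequent pair, i.e. a double period.
Phrase 3 begins with the same material as phrase 1, making it parallel.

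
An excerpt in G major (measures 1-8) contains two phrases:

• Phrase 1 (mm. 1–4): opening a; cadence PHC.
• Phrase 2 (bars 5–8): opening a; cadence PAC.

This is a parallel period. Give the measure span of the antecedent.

The phrase ending with the weaker cadence (Phrygian half cadence) is the antecedent; the one ending more conclusively (perfect authentic cadence) is the consequent. The antecedent is measures 1–4.

measures 1–4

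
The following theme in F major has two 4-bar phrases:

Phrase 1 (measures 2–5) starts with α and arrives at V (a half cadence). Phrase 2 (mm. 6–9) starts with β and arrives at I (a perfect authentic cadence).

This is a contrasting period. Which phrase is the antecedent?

The phrase ending with the weaker cadence (half cadence) is the antecedent; the one ending more conclusively (perfect authentic cadence) is the consequent. The antecedent is phrase 1.

phrase 1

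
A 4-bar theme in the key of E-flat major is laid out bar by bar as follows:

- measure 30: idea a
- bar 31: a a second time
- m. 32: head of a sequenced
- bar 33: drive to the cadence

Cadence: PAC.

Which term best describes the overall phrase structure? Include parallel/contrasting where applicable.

Basic idea (measure 30) + its repetition (bar 31) form the presentation; fragmentation and cadence (bars 32–33) form the continuation — the 4-bar whole is a sentence.

sentence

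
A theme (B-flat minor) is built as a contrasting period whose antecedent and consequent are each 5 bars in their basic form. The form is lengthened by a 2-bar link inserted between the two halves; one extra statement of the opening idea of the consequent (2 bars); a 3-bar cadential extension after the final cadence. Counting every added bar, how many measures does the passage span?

17 measures

Basic contrasting period: 5 + 5 = 10 bars.
10 (basic form) + 2 (link) + 2 (extra statement) + 3 (cadential extension) = 17.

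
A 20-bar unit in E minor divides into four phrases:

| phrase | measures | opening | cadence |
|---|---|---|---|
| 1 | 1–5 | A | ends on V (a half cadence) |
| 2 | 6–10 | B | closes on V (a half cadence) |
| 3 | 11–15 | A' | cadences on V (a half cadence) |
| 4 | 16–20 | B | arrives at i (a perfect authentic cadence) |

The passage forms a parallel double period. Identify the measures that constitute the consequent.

In a double period the four phrases pair into a large antecedent (phrases 1–2, ending half cadence) and a large consequent (phrases 3–4, ending perfect authentic cadence). The consequent spans mm. 11-20.

measures 11–20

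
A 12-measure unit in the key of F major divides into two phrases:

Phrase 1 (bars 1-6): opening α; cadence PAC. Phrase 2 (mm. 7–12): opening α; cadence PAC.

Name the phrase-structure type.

Both phrases have the same opening (α) and the same cadence (perfect authentic cadence): the second is a restatement, not a consequent, so this is a repeated phrase rather than a period.

repeated phrase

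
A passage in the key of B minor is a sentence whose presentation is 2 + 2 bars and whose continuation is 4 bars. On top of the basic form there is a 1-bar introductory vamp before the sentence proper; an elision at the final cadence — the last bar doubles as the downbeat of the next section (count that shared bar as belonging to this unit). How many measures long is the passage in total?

Basic sentence: 2 + 2 + 4 = 8 bars.
8 (basic form) + 1 (introduction) = 9.
The elision shares a bar with the next section but does not change this unit's count.

9 measures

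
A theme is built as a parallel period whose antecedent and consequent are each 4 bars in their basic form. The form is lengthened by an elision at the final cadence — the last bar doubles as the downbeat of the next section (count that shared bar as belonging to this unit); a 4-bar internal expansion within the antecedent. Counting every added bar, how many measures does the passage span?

12 measures

Basic parallel period: 4 + 4 = 8 bars.
8 (basic form) + 4 (internal expansion) = 12.
The elision shares a bar with the next section but does not change this unit's count.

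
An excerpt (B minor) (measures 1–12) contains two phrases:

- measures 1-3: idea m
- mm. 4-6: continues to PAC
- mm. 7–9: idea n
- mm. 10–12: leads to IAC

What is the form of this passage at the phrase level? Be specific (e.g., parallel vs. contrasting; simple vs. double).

The second phrase closes with an imperfect authentic cadence, which is not stronger than the first phrase's perfect authentic cadence; without a weak→strong cadential pair there is no antecedent–consequent relationship, so this is a phrase group rather than a period.

phrase group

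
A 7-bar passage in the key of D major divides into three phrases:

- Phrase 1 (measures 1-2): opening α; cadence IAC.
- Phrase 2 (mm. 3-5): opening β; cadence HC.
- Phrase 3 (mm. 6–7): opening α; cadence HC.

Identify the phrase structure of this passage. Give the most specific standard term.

The final phrase closes with a half cadence, which is not stronger than the preceding half cadence; the 3 phrases lack an overall antecedent–consequent design and so form a phrase group.

phrase group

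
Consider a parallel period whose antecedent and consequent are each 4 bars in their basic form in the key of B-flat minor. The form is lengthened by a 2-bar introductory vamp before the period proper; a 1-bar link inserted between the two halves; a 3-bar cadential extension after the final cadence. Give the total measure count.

Basic parallel period: 4 + 4 = 8 bars.
8 (basic form) + 2 (introduction) + 1 (link) + 3 (cadential extension) = 14.

14 measures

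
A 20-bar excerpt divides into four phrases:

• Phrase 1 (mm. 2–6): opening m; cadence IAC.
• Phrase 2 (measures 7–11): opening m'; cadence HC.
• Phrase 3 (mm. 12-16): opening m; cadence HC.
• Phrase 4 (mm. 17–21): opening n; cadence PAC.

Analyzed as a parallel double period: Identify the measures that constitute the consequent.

In a double period the four phrases pair into a large antecedent (phrases 1–2, ending half cadence) and a large consequent (phrases 3–4, ending perfect authentic cadence). The consequent spans mm. 12-21.

measures 12–21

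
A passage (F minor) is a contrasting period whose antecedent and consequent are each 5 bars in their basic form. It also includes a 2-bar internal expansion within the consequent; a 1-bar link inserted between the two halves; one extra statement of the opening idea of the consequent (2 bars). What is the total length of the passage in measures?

Basic contrasting period: 5 + 5 = 10 bars.
10 (basic form) + 2 (internal expansion) + 1 (link) + 2 (extra statement) = 15.

15 measures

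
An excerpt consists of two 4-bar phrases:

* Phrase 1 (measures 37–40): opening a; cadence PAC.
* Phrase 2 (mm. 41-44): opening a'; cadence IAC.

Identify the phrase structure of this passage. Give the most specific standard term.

The second phrase closes with an imperfect authentic cadence, which is not stronger than the first phrase's perfect authentic cadence; without a weak→strong cadential pair there is no antecedent–consequent relationship, so this is a phrase group rather than a period.

phrase group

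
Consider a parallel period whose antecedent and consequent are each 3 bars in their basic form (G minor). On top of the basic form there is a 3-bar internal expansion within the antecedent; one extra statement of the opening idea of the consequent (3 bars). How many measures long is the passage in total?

12 measures

Basic parallel period: 3 + 3 = 6 bars.
6 (basic form) + 3 (internal expansion) + 3 (extra statement) = 12.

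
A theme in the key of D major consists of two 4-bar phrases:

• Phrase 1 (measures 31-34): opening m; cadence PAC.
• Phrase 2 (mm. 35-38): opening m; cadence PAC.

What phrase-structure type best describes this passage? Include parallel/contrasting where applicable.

Both phrases have the same opening (m) and the same cadence (perfect authentic cadence): the second is a restatement, not a consequent, so this is a repeated phrase rather than a period.

repeated phrase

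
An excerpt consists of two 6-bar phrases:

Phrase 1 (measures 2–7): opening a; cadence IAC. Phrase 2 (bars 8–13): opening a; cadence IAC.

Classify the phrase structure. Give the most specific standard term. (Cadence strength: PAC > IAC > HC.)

repeated phrase

Both phrases have the same opening (a) and the same cadence (imperfect authentic cadence): the second is a restatement, not a consequent, so this is a repeated phrase rather than a period.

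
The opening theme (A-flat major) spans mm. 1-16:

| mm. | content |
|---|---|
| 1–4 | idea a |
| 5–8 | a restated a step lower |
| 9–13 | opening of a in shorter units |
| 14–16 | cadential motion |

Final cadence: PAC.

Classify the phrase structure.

sentence

Basic idea (mm. 1-4) + its repetition (mm. 5–8) form the presentation; fragmentation and cadence (bars 9-16) form the continuation — the 16-bar whole is a sentence.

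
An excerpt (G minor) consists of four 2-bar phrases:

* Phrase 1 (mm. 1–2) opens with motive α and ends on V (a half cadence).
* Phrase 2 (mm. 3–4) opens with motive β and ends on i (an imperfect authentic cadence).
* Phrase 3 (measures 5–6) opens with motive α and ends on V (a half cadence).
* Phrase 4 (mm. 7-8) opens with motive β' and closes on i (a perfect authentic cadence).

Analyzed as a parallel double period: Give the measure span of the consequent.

In a double period the four phrases pair into a large antecedent (phrases 1–2, ending imperfect authentic cadence) and a large consequent (phrases 3–4, ending perfect authentic cadence). The consequent spans measures 5–8.

measures 5–8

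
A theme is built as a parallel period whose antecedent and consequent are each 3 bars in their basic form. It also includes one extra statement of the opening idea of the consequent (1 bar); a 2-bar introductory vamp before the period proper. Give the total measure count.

9 measures

Basic parallel period: 3 + 3 = 6 bars.
6 (basic form) + 1 (extra statement) + 2 (introduction) = 9.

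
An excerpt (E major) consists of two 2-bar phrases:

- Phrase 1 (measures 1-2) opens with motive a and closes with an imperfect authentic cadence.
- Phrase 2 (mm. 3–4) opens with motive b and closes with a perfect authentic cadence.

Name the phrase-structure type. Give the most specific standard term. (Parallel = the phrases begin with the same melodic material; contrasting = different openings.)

contrasting period

Phrase 1 ends with an imperfect authentic cadence (weaker) and phrase 2 with a perfect authentic cadence (stronger): antecedent + consequent = a period.
The two phrases open with different material (a / b), so the period is contrasting.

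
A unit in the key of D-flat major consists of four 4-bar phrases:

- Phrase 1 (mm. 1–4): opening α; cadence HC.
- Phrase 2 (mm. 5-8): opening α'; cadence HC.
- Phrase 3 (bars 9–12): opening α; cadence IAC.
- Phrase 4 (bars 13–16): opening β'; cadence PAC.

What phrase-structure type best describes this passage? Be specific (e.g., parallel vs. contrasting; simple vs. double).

Four phrases in two halves: the first half (mm. 1–8) ends with a half cadence, the second (mm. 9-16) with a perfect authentic cadence — a large antecedent–consequent pair, i.e. a double period.
Phrase 3 begins with the same material as phrase 1, making it parallel.

parallel double period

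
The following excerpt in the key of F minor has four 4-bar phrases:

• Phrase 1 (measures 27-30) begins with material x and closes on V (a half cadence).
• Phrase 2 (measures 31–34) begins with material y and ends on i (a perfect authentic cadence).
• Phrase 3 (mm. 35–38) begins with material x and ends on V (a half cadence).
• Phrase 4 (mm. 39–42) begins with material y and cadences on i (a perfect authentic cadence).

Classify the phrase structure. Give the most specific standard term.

repeated period

The cadence pattern HC–PAC–HC–PAC is weak–strong twice, and phrases 3–4 restate phrases 1–2: a period heard twice, not a double period (which would end weakly at phrase 2).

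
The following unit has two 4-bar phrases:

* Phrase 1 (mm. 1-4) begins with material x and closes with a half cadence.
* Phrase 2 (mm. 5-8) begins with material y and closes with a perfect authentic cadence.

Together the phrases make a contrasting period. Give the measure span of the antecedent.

measures 1–4

The phrase ending with the weaker cadence (half cadence) is the antecedent; the one ending more conclusively (perfect authentic cadence) is the consequent. The antecedent is measures 1–4.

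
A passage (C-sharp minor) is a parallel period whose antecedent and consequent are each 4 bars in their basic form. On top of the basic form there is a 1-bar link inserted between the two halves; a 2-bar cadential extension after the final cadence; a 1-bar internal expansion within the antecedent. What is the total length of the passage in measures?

Basic parallel period: 4 + 4 = 8 bars.
8 (basic form) + 1 (link) + 2 (cadential extension) + 1 (internal expansion) = 12.

12 measures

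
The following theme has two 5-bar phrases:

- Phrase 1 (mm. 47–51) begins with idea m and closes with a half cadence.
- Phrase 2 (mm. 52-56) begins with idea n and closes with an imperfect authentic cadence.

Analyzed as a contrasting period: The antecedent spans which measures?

measures 47–51

The antecedent is the phrase ending with the weaker cadence (half cadence, phrase 1) and the consequent the one ending more conclusively (imperfect authentic cadence, phrase 2); the antecedent is mm. 47-51.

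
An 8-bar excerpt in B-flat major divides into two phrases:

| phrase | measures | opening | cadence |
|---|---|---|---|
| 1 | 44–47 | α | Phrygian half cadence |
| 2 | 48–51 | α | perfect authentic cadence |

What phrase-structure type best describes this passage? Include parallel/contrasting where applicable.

Phrase 1 ends with a Phrygian half cadence (weaker) and phrase 2 with a perfect authentic cadence (stronger): antecedent + consequent = a period.
The two phrases open with the same material (α / α), so the period is parallel.

parallel period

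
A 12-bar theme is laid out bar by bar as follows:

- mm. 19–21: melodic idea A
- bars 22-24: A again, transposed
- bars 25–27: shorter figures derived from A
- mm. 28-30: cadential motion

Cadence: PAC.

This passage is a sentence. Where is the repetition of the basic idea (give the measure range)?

The presentation of a sentence is the basic idea (measures 19-21) plus its repetition (bars 22–24); the repetition of the basic idea is therefore bars 22-24.

measures 22–24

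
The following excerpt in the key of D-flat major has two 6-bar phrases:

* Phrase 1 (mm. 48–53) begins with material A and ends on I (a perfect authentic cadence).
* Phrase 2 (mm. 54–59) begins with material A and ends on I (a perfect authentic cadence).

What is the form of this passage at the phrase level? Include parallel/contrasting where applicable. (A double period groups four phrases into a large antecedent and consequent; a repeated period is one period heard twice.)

Both phrases have the same opening (A) and the same cadence (perfect authentic cadence): the second is a restatement, not a consequent, so this is a repeated phrase rather than a period.

repeated phrase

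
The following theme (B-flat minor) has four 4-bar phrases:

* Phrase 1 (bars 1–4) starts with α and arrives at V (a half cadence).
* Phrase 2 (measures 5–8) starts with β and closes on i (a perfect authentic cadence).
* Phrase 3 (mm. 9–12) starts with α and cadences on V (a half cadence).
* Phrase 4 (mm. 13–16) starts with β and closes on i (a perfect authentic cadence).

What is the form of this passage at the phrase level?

repeated period

The cadence pattern HC–PAC–HC–PAC is weak–strong twice, and phrases 3–4 restate phrases 1–2: a period heard twice, not a double period (which would end weakly at phrase 2).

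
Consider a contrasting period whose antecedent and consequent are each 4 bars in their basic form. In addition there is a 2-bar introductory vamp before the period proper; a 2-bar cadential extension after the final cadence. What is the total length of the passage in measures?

12 measures

Basic contrasting period: 4 + 4 = 8 bars.
8 (basic form) + 2 (introduction) + 2 (cadential extension) = 12.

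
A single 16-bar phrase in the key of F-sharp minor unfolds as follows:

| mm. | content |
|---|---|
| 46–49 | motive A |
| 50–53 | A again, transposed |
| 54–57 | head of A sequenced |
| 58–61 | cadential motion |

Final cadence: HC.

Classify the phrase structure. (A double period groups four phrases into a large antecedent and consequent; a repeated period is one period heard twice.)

sentence

Basic idea (mm. 46–49) + its repetition (measures 50–53) form the presentation; fragmentation and cadence (mm. 54-61) form the continuation — the 16-bar whole is a sentence.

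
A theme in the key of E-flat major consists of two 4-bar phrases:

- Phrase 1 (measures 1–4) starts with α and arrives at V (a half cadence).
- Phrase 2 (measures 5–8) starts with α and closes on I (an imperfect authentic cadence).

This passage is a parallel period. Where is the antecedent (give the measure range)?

The antecedent is the phrase ending with the weaker cadence (half cadence, phrase 1) and the consequent the one ending more conclusively (imperfect authentic cadence, phrase 2); the antecedent is measures 1–4.

measures 1–4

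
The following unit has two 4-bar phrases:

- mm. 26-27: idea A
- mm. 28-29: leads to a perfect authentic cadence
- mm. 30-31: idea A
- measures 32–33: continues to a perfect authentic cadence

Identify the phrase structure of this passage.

Both phrases have the same opening (A) and the same cadence (perfect authentic cadence): the second is a restatement, not a consequent, so this is a repeated phrase rather than a period.

repeated phrase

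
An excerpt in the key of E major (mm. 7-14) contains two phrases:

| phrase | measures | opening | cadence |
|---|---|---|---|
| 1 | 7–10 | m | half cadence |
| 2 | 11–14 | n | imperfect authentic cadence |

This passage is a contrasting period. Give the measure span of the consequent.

measures 11–14

The antecedent is the phrase ending with the weaker cadence (half cadence, phrase 1) and the consequent the one ending more conclusively (imperfect authentic cadence, phrase 2); the consequent is mm. 11–14.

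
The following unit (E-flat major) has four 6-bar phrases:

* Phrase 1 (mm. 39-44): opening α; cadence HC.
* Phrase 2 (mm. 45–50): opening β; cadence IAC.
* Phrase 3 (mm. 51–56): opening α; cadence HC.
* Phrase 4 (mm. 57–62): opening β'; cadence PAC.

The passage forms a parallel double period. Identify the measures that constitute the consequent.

measures 51–62

In a double period the four phrases pair into a large antecedent (phrases 1–2, ending imperfect authentic cadence) and a large consequent (phrases 3–4, ending perfect authentic cadence). The consequent spans mm. 51-62.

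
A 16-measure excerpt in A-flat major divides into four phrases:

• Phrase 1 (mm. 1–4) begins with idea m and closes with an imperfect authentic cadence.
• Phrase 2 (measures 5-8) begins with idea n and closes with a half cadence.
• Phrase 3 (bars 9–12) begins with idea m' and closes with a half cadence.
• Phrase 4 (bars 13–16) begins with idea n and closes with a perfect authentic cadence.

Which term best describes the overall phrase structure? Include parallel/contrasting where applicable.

Four phrases in two halves: the first half (mm. 1-8) ends with a half cadence, the second (mm. 9-16) with a perfect authentic cadence — a large antecedent–consequent pair, i.e. a double period.
Phrase 3 begins with the same material as phrase 1, making it parallel.

parallel double period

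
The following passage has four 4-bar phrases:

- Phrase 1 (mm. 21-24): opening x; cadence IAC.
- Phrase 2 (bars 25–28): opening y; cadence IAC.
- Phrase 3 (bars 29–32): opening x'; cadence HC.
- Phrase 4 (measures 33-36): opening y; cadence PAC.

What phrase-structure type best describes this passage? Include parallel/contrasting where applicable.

Four phrases in two halves: the first half (mm. 21–28) ends with an imperfect authentic cadence, the second (mm. 29–36) with a perfect authentic cadence — a large antecedent–consequent pair, i.e. a double period.
Phrase 3 begins with the same material as phrase 1, making it parallel.

parallel double period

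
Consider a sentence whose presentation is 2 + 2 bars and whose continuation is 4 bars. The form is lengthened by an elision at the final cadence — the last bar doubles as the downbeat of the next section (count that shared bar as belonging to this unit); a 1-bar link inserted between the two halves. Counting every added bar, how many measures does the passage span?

9 measures

Basic sentence: 2 + 2 + 4 = 8 bars.
8 (basic form) + 1 (link) = 9.
The elision shares a bar with the next section but does not change this unit's count.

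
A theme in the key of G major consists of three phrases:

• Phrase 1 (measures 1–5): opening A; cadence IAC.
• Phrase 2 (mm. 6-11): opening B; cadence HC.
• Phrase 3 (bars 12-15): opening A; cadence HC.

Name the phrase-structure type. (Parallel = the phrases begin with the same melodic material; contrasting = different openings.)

phrase group

The final phrase closes with a half cadence, which is not stronger than the preceding half cadence; the 3 phrases lack an overall antecedent–consequent design and so form a phrase group.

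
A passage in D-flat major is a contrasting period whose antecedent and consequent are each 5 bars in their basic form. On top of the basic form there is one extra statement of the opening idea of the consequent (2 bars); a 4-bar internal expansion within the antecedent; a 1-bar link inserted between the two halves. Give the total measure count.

17 measures

Basic contrasting period: 5 + 5 = 10 bars.
10 (basic form) + 2 (extra statement) + 4 (internal expansion) + 1 (link) = 17.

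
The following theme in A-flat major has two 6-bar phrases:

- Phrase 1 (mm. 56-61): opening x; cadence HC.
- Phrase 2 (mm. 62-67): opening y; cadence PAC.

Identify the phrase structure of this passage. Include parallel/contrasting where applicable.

Phrase 1 ends with a half cadence (weaker) and phrase 2 with a perfect authentic cadence (stronger): antecedent + consequent = a period.
The two phrases open with different material (x / y), so the period is contrasting.

contrasting period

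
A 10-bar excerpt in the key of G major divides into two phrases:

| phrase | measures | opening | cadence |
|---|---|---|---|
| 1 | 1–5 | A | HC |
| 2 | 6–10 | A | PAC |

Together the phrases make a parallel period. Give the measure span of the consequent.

measures 6–10

The phrase ending with the weaker cadence (half cadence) is the antecedent; the one ending more conclusively (perfect authentic cadence) is the consequent. The consequent is measures 6–10.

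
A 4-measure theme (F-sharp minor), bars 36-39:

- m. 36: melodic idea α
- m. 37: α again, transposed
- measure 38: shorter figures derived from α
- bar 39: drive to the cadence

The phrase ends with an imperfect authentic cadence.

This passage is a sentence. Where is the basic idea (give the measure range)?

measures 36–36

The presentation of a sentence is the basic idea (m. 36) plus its repetition (m. 37); the basic idea is therefore m. 36.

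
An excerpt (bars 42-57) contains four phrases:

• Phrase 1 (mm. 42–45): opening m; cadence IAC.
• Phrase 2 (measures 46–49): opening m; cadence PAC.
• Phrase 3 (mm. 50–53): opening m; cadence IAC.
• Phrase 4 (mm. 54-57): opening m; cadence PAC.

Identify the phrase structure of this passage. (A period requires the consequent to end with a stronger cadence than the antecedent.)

repeated period

The cadence pattern IAC–PAC–IAC–PAC is weak–strong twice, and phrases 3–4 restate phrases 1–2: a period heard twice, not a double period (which would end weakly at phrase 2).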